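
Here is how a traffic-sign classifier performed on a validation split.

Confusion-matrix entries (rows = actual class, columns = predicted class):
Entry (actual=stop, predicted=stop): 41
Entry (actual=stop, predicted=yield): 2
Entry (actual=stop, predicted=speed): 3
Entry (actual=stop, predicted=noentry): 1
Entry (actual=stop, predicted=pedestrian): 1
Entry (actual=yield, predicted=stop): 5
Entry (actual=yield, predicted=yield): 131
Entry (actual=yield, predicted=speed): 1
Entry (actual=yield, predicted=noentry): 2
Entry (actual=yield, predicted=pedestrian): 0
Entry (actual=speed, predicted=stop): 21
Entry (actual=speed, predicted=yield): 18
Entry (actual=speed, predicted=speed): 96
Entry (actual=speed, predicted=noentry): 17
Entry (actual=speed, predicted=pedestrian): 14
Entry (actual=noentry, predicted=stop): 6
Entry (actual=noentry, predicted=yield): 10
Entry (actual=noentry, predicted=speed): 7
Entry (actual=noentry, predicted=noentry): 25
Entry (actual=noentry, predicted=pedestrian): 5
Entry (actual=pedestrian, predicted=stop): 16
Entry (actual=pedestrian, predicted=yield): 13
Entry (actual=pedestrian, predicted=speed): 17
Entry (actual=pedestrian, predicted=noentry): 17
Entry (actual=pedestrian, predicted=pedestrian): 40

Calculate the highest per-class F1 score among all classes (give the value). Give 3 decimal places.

0.837

Per-class F1 score (2·TP/(2·TP+FP+FN)):
  stop: TP=41, FP=5+21+6+16=48, FN=2+3+1+1=7 → 82/137 = 0.5985
  yield: TP=131, FP=2+18+10+13=43, FN=5+1+2+0=8 → 262/313 = 0.8371
  speed: TP=96, FP=3+1+7+17=28, FN=21+18+17+14=70 → 192/290 = 0.6621
  noentry: TP=25, FP=1+2+17+17=37, FN=6+10+7+5=28 → 50/115 = 0.4348
  pedestrian: TP=40, FP=1+0+14+5=20, FN=16+13+17+17=63 → 80/163 = 0.4908
Highest is class 'yield' with F1 score = 0.837.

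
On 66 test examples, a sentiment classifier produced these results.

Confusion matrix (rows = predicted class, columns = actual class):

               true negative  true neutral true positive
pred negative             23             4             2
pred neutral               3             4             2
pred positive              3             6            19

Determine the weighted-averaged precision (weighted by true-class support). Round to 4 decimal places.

0.6792

Per-class precision (TP/(TP+FP)):
  negative: TP=23, FP=4+2=6 → 23/29 = 0.79310
  neutral: TP=4, FP=3+2=5 → 4/9 = 0.44444
  positive: TP=19, FP=3+6=9 → 19/28 = 0.67857
Weighted-precision = Σ (supportᵢ/N)·precisionᵢ with N=66: (29/66)·0.79310 + (14/66)·0.44444 + (23/66)·0.67857 = 0.6792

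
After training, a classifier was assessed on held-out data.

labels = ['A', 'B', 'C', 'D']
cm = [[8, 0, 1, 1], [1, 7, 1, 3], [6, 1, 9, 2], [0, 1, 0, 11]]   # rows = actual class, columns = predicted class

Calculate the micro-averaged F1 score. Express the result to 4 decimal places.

0.6731

Micro-averaging pools counts across classes: ΣTP=35, ΣFP=17, ΣFN=17.
Micro-F1 score = 2·TP/(2·TP+FP+FN) on pooled counts = 0.6731 (equals overall accuracy in single-label multiclass).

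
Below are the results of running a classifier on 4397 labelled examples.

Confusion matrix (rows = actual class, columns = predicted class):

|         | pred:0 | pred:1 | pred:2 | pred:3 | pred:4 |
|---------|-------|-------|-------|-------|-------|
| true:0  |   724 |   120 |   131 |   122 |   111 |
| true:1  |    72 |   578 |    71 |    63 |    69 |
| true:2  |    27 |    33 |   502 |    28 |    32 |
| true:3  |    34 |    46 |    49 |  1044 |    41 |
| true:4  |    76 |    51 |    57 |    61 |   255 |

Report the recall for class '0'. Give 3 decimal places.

Treat '0' as positive and all other classes as negative.
recall = TP/(TP+FN).
0: TP=724, FN=120+131+122+111=484 → 724/1208 = 0.5993

0.599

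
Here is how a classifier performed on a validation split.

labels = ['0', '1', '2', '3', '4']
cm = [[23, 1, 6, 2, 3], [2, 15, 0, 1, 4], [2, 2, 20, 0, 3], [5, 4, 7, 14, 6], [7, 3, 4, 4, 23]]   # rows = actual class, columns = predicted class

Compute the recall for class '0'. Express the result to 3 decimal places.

0.657

recall = TP/(TP+FN).
0: TP=23, FN=1+6+2+3=12 → 23/35 = 0.6571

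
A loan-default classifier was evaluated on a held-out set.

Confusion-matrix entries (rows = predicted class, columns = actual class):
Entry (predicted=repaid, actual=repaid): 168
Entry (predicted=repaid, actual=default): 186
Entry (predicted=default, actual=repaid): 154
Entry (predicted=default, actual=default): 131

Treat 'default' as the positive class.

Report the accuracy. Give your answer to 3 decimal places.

0.468

Accuracy = (TP+TN)/N = (131+168)/639 = 0.468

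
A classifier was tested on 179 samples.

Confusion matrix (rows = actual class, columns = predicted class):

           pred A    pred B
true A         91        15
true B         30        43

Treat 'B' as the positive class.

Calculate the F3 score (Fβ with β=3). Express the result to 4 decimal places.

0.6014

Fβ = (1+β²)·TP / ((1+β²)·TP + β²·FN + FP), with β²=9
= 10·43 / (10·43 + 9·30 + 15) = 0.6014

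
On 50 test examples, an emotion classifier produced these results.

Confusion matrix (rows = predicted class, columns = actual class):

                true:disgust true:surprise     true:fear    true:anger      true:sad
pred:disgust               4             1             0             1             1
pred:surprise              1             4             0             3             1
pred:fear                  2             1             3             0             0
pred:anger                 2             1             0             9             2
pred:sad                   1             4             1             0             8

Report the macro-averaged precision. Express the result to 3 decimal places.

0.546

Per-class precision (TP/(TP+FP)):
  disgust: TP=4, FP=1+0+1+1=3 → 4/7 = 0.5714
  surprise: TP=4, FP=1+0+3+1=5 → 4/9 = 0.4444
  fear: TP=3, FP=2+1+0+0=3 → 3/6 = 0.5000
  anger: TP=9, FP=2+1+0+2=5 → 9/14 = 0.6429
  sad: TP=8, FP=1+4+1+0=6 → 8/14 = 0.5714
Macro-precision = mean = (0.5714 + 0.4444 + 0.5000 + 0.6429 + 0.5714) / 5 = 0.546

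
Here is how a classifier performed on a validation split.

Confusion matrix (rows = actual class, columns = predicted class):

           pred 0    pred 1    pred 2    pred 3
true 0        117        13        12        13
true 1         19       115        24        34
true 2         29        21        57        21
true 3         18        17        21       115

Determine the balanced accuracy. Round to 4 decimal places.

Balanced accuracy = mean of per-class recall.
  0: recall = 117/155 = 0.75484
  1: recall = 115/192 = 0.59896
  2: recall = 57/128 = 0.44531
  3: recall = 115/171 = 0.67251
Mean = (0.75484 + 0.59896 + 0.44531 + 0.67251) / 4 = 0.6179

0.6179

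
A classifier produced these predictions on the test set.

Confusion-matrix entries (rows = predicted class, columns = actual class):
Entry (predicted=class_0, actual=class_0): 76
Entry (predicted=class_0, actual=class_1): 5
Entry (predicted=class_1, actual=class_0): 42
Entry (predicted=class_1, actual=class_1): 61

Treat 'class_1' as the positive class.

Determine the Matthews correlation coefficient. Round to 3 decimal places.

MCC = (TP·TN − FP·FN) / √((TP+FP)(TP+FN)(TN+FP)(TN+FN))
Numerator = 61·76 − 42·5 = 4426
Denominator = √(103·66·118·81) = √64975284 = 8060.7248
MCC = 4426 / 8060.7248 = 0.549

0.549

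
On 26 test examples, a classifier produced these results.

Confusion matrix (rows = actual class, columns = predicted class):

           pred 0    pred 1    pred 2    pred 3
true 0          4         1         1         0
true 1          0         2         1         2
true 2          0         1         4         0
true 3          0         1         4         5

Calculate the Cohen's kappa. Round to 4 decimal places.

Observed agreement pₒ = trace/N = 15/26 = 0.57692
Expected agreement pₑ = Σ (rowᵢ·colᵢ)/N² = (6·4 + 5·5 + 5·10 + 10·7)/26² = 0.25000
κ = (pₒ − pₑ)/(1 − pₑ) = (0.57692 − 0.25000)/(1 − 0.25000) = 0.4359

0.4359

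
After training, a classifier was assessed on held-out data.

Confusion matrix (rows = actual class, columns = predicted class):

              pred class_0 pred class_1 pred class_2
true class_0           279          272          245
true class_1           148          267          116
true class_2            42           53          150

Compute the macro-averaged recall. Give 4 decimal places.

0.4885

Per-class recall (TP/(TP+FN)):
  class_0: TP=279, FN=272+245=517 → 279/796 = 0.35050
  class_1: TP=267, FN=148+116=264 → 267/531 = 0.50282
  class_2: TP=150, FN=42+53=95 → 150/245 = 0.61224
Macro-recall = mean = (0.35050 + 0.50282 + 0.61224) / 3 = 0.4885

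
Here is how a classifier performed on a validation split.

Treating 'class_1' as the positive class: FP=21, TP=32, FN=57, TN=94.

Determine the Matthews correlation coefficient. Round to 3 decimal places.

MCC = (TP·TN − FP·FN) / √((TP+FP)(TP+FN)(TN+FP)(TN+FN))
Numerator = 32·94 − 21·57 = 1811
Denominator = √(53·89·115·151) = √81910705 = 9050.4533
MCC = 1811 / 9050.4533 = 0.200

0.200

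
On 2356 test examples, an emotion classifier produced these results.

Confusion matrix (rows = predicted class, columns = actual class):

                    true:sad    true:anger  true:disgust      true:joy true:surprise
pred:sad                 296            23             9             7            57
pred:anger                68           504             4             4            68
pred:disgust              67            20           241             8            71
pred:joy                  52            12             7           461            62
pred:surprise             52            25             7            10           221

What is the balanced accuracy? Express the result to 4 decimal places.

Balanced accuracy = mean of per-class recall.
  sad: recall = 296/535 = 0.55327
  anger: recall = 504/584 = 0.86301
  disgust: recall = 241/268 = 0.89925
  joy: recall = 461/490 = 0.94082
  surprise: recall = 221/479 = 0.46138
Mean = (0.55327 + 0.86301 + 0.89925 + 0.94082 + 0.46138) / 5 = 0.7435

0.7435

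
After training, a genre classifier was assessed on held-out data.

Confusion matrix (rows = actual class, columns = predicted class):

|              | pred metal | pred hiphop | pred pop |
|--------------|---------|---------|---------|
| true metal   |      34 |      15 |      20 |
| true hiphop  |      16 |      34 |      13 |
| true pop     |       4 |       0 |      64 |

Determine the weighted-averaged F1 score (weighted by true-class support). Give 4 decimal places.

0.6457

Per-class F1 score (2·TP/(2·TP+FP+FN)):
  metal: TP=34, FP=16+4=20, FN=15+20=35 → 68/123 = 0.55285
  hiphop: TP=34, FP=15+0=15, FN=16+13=29 → 68/112 = 0.60714
  pop: TP=64, FP=20+13=33, FN=4+0=4 → 128/165 = 0.77576
Weighted-F1 score = Σ (supportᵢ/N)·F1 scoreᵢ with N=200: (69/200)·0.55285 + (63/200)·0.60714 + (68/200)·0.77576 = 0.6457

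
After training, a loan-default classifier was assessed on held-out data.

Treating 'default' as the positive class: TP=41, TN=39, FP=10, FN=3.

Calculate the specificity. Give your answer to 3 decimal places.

0.796

Specificity = TN/(TN+FP) = 39/(39+10) = 0.796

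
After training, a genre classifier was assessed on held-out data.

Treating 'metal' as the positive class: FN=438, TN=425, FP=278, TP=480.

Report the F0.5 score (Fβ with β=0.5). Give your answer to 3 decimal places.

Fβ = (1+β²)·TP / ((1+β²)·TP + β²·FN + FP), with β²=1/4
= 1.25·480 / (1.25·480 + 0.25·438 + 278) = 0.608

0.608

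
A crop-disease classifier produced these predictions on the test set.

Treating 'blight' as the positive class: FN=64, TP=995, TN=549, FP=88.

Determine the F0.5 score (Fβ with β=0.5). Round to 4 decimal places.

0.9228

Fβ = (1+β²)·TP / ((1+β²)·TP + β²·FN + FP), with β²=1/4
= 1.25·995 / (1.25·995 + 0.25·64 + 88) = 0.9228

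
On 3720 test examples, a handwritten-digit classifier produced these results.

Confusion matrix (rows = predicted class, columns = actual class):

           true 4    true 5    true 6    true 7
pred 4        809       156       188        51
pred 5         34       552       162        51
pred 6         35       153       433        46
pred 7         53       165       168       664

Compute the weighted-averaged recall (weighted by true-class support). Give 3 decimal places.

Per-class recall (TP/(TP+FN)):
  4: TP=809, FN=34+35+53=122 → 809/931 = 0.8690
  5: TP=552, FN=156+153+165=474 → 552/1026 = 0.5380
  6: TP=433, FN=188+162+168=518 → 433/951 = 0.4553
  7: TP=664, FN=51+51+46=148 → 664/812 = 0.8177
Weighted-recall = Σ (supportᵢ/N)·recallᵢ with N=3720: (931/3720)·0.8690 + (1026/3720)·0.5380 + (951/3720)·0.4553 + (812/3720)·0.8177 = 0.661

0.661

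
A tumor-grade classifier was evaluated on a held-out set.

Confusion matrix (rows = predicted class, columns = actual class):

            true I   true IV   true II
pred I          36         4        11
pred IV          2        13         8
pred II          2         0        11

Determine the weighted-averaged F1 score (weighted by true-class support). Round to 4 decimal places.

Per-class F1 score (2·TP/(2·TP+FP+FN)):
  I: TP=36, FP=4+11=15, FN=2+2=4 → 72/91 = 0.79121
  IV: TP=13, FP=2+8=10, FN=4+0=4 → 26/40 = 0.65000
  II: TP=11, FP=2+0=2, FN=11+8=19 → 22/43 = 0.51163
Weighted-F1 score = Σ (supportᵢ/N)·F1 scoreᵢ with N=87: (40/87)·0.79121 + (17/87)·0.65000 + (30/87)·0.51163 = 0.6672

0.6672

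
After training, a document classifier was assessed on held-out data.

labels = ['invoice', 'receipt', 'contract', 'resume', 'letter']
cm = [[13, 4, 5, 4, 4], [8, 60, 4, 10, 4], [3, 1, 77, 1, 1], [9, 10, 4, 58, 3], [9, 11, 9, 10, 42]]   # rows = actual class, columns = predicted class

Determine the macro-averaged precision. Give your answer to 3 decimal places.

Per-class precision (TP/(TP+FP)):
  invoice: TP=13, FP=8+3+9+9=29 → 13/42 = 0.3095
  receipt: TP=60, FP=4+1+10+11=26 → 60/86 = 0.6977
  contract: TP=77, FP=5+4+4+9=22 → 77/99 = 0.7778
  resume: TP=58, FP=4+10+1+10=25 → 58/83 = 0.6988
  letter: TP=42, FP=4+4+1+3=12 → 42/54 = 0.7778
Macro-precision = mean = (0.3095 + 0.6977 + 0.7778 + 0.6988 + 0.7778) / 5 = 0.652

0.652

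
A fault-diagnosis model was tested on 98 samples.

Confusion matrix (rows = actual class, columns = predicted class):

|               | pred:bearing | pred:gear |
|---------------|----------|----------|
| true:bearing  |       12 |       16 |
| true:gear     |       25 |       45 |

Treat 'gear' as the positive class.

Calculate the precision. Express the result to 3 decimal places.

0.738

Precision = TP/(TP+FP) = 45/(45+16) = 45/61 = 0.738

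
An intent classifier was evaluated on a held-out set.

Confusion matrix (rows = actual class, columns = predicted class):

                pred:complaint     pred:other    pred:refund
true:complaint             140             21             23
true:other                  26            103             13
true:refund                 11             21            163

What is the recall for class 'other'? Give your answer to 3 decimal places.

Treat 'other' as positive and all other classes as negative.
recall = TP/(TP+FN).
other: TP=103, FN=26+13=39 → 103/142 = 0.7254

0.725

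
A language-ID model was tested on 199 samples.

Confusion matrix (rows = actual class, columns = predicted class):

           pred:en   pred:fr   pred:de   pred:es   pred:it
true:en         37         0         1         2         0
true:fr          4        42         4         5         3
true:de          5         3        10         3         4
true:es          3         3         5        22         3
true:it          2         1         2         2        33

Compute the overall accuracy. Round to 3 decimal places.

0.724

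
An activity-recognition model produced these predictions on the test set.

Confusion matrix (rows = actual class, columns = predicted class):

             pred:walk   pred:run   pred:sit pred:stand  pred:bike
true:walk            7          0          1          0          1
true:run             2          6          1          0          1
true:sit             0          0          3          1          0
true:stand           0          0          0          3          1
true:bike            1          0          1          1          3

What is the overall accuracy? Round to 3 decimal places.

0.667

Accuracy = trace / total = (7+6+3+3+3=22) / 33 = 22/33 = 0.667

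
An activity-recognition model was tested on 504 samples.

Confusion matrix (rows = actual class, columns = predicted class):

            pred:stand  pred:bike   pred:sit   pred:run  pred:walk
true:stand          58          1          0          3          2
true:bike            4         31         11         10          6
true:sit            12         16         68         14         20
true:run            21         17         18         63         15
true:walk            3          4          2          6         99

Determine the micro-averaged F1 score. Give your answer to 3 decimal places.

0.633

Micro-averaging pools counts across classes: ΣTP=319, ΣFP=185, ΣFN=185.
Micro-F1 score = 2·TP/(2·TP+FP+FN) on pooled counts = 0.633 (equals overall accuracy in single-label multiclass).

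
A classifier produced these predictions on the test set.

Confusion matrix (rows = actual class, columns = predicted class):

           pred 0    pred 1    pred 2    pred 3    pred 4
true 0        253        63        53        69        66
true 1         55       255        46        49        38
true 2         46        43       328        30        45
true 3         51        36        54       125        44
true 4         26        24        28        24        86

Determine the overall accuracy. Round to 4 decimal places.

0.5405

Accuracy = trace / total = (253+255+328+125+86=1047) / 1937 = 1047/1937 = 0.5405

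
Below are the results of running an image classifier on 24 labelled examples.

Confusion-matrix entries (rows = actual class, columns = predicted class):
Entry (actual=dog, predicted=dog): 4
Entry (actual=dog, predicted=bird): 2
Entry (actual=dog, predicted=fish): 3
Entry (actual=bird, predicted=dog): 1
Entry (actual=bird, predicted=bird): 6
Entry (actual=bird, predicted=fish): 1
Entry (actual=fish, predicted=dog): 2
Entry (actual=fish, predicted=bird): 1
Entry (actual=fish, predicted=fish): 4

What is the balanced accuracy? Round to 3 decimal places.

Balanced accuracy = mean of per-class recall.
  dog: recall = 4/9 = 0.4444
  bird: recall = 6/8 = 0.7500
  fish: recall = 4/7 = 0.5714
Mean = (0.4444 + 0.7500 + 0.5714) / 3 = 0.589

0.589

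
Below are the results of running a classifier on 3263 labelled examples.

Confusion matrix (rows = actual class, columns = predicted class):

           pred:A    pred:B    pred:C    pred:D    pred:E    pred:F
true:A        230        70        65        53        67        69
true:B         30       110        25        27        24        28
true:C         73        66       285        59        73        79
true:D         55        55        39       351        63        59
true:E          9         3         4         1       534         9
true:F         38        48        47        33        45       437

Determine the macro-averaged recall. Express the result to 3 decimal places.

Per-class recall (TP/(TP+FN)):
  A: TP=230, FN=70+65+53+67+69=324 → 230/554 = 0.4152
  B: TP=110, FN=30+25+27+24+28=134 → 110/244 = 0.4508
  C: TP=285, FN=73+66+59+73+79=350 → 285/635 = 0.4488
  D: TP=351, FN=55+55+39+63+59=271 → 351/622 = 0.5643
  E: TP=534, FN=9+3+4+1+9=26 → 534/560 = 0.9536
  F: TP=437, FN=38+48+47+33+45=211 → 437/648 = 0.6744
Macro-recall = mean = (0.4152 + 0.4508 + 0.4488 + 0.5643 + 0.9536 + 0.6744) / 6 = 0.585

0.585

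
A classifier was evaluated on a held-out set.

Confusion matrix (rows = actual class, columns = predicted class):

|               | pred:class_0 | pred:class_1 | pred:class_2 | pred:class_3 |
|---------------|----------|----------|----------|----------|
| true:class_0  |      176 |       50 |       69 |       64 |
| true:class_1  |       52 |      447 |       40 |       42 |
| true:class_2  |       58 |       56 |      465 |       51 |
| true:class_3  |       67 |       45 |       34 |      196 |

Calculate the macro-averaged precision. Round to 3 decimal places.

Per-class precision (TP/(TP+FP)):
  class_0: TP=176, FP=52+58+67=177 → 176/353 = 0.4986
  class_1: TP=447, FP=50+56+45=151 → 447/598 = 0.7475
  class_2: TP=465, FP=69+40+34=143 → 465/608 = 0.7648
  class_3: TP=196, FP=64+42+51=157 → 196/353 = 0.5552
Macro-precision = mean = (0.4986 + 0.7475 + 0.7648 + 0.5552) / 4 = 0.642

0.642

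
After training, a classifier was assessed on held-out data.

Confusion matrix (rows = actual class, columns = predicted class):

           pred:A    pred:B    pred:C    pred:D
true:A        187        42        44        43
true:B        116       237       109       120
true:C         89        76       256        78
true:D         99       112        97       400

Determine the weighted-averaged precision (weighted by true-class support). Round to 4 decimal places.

0.5273

Per-class precision (TP/(TP+FP)):
  A: TP=187, FP=116+89+99=304 → 187/491 = 0.38086
  B: TP=237, FP=42+76+112=230 → 237/467 = 0.50749
  C: TP=256, FP=44+109+97=250 → 256/506 = 0.50593
  D: TP=400, FP=43+120+78=241 → 400/641 = 0.62402
Weighted-precision = Σ (supportᵢ/N)·precisionᵢ with N=2105: (316/2105)·0.38086 + (582/2105)·0.50749 + (499/2105)·0.50593 + (708/2105)·0.62402 = 0.5273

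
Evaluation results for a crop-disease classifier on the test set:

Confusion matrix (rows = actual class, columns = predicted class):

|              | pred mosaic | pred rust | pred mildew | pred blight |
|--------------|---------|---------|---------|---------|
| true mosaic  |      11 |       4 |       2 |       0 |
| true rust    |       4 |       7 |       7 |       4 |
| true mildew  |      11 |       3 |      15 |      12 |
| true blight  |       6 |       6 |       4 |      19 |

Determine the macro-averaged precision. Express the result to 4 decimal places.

0.4431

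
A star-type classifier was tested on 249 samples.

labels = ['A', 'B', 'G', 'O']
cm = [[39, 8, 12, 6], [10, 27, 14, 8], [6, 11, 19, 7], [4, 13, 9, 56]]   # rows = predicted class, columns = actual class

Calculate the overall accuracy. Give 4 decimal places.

0.5663

Accuracy = trace / total = (39+27+19+56=141) / 249 = 141/249 = 0.5663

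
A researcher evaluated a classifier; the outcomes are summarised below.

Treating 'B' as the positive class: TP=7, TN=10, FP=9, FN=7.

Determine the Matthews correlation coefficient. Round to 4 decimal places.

0.0260

MCC = (TP·TN − FP·FN) / √((TP+FP)(TP+FN)(TN+FP)(TN+FN))
Numerator = 7·10 − 9·7 = 7
Denominator = √(16·14·19·17) = √72352 = 268.9833
MCC = 7 / 268.9833 = 0.0260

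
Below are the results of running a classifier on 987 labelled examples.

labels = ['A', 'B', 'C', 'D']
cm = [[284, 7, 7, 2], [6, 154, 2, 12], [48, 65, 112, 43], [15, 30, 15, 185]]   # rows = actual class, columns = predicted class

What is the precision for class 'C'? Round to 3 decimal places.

0.824

Take TP from the diagonal, FP from the rest of the 'C' prediction marginal, FN from the rest of the 'C' actual marginal.
precision = TP/(TP+FP).
C: TP=112, FP=7+2+15=24 → 112/136 = 0.8235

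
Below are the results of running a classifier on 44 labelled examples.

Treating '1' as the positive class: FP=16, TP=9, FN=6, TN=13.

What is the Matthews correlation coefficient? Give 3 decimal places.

0.046

MCC = (TP·TN − FP·FN) / √((TP+FP)(TP+FN)(TN+FP)(TN+FN))
Numerator = 9·13 − 16·6 = 21
Denominator = √(25·15·29·19) = √206625 = 454.5602
MCC = 21 / 454.5602 = 0.046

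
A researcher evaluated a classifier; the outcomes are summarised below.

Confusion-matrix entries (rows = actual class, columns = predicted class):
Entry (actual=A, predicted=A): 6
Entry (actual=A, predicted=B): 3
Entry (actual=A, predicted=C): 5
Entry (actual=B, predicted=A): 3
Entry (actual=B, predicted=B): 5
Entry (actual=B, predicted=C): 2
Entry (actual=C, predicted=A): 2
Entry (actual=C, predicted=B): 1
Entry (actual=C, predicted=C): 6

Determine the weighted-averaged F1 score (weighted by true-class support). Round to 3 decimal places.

0.512

Per-class F1 score (2·TP/(2·TP+FP+FN)):
  A: TP=6, FP=3+2=5, FN=3+5=8 → 12/25 = 0.4800
  B: TP=5, FP=3+1=4, FN=3+2=5 → 10/19 = 0.5263
  C: TP=6, FP=5+2=7, FN=2+1=3 → 12/22 = 0.5455
Weighted-F1 score = Σ (supportᵢ/N)·F1 scoreᵢ with N=33: (14/33)·0.4800 + (10/33)·0.5263 + (9/33)·0.5455 = 0.512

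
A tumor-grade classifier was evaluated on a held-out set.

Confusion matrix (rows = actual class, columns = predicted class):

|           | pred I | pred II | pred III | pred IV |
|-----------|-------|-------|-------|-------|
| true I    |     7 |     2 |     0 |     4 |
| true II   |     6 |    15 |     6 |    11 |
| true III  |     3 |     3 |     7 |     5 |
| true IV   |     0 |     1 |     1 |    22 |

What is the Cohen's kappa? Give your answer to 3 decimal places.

0.388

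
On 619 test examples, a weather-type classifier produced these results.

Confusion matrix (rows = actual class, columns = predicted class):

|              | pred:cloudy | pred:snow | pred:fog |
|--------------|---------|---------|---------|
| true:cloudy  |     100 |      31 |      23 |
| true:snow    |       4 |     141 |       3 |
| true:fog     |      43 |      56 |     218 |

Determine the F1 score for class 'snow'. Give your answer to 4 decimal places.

One-vs-rest for 'snow': TP = diagonal; FP = other classes predicted 'snow'; FN = 'snow' predicted as other.
F1 score = 2·TP/(2·TP+FP+FN).
snow: TP=141, FP=31+56=87, FN=4+3=7 → 282/376 = 0.75000

0.7500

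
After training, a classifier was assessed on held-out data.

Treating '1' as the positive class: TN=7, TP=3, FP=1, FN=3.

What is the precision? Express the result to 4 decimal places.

0.7500

Precision = TP/(TP+FP) = 3/(3+1) = 3/4 = 0.7500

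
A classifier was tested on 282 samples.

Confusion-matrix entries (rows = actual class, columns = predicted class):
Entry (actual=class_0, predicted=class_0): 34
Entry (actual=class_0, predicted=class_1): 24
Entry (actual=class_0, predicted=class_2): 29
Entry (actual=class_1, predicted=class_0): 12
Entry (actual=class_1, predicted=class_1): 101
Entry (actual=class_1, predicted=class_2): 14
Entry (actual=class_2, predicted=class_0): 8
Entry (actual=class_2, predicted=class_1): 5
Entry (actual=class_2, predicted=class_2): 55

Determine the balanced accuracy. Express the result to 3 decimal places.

0.665

Balanced accuracy = mean of per-class recall.
  class_0: recall = 34/87 = 0.3908
  class_1: recall = 101/127 = 0.7953
  class_2: recall = 55/68 = 0.8088
Mean = (0.3908 + 0.7953 + 0.8088) / 3 = 0.665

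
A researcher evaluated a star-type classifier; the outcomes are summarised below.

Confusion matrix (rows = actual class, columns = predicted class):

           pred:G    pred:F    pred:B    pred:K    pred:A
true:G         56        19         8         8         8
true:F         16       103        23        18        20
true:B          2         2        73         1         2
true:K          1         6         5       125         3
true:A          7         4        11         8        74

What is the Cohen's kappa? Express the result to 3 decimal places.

0.640

Observed agreement pₒ = trace/N = 431/603 = 0.7148
Expected agreement pₑ = Σ (rowᵢ·colᵢ)/N² = (99·82 + 180·134 + 80·120 + 140·160 + 104·107)/603² = 0.2073
κ = (pₒ − pₑ)/(1 − pₑ) = (0.7148 − 0.2073)/(1 − 0.2073) = 0.640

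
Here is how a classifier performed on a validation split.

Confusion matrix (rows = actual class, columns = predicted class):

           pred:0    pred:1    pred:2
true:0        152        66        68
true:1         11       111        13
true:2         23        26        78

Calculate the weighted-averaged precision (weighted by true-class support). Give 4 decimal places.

0.6749

Per-class precision (TP/(TP+FP)):
  0: TP=152, FP=11+23=34 → 152/186 = 0.81720
  1: TP=111, FP=66+26=92 → 111/203 = 0.54680
  2: TP=78, FP=68+13=81 → 78/159 = 0.49057
Weighted-precision = Σ (supportᵢ/N)·precisionᵢ with N=548: (286/548)·0.81720 + (135/548)·0.54680 + (127/548)·0.49057 = 0.6749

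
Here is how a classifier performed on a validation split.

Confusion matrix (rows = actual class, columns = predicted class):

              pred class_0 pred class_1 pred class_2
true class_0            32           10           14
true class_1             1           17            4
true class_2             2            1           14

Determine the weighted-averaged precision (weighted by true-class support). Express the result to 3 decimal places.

0.758

Per-class precision (TP/(TP+FP)):
  class_0: TP=32, FP=1+2=3 → 32/35 = 0.9143
  class_1: TP=17, FP=10+1=11 → 17/28 = 0.6071
  class_2: TP=14, FP=14+4=18 → 14/32 = 0.4375
Weighted-precision = Σ (supportᵢ/N)·precisionᵢ with N=95: (56/95)·0.9143 + (22/95)·0.6071 + (17/95)·0.4375 = 0.758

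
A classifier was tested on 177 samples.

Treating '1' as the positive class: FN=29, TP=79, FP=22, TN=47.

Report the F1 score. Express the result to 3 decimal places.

Precision = TP/(TP+FP) = 79/101 = 0.7822
Recall = TP/(TP+FN) = 79/108 = 0.7315
F1 = 2·TP/(2·TP+FP+FN) = 158/209 = 0.756

0.756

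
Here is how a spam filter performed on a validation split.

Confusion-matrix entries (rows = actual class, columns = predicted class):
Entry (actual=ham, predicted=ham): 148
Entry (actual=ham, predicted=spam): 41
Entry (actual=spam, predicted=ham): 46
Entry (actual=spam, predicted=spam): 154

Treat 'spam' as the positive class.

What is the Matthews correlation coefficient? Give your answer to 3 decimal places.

0.553

MCC = (TP·TN − FP·FN) / √((TP+FP)(TP+FN)(TN+FP)(TN+FN))
Numerator = 154·148 − 41·46 = 20906
Denominator = √(195·200·189·194) = √1429974000 = 37814.9970
MCC = 20906 / 37814.9970 = 0.553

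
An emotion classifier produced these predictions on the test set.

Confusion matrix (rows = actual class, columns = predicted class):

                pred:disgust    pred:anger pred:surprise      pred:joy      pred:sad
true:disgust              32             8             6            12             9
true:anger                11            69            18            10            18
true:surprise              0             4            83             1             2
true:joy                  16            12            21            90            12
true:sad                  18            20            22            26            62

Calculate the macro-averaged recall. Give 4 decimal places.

Per-class recall (TP/(TP+FN)):
  disgust: TP=32, FN=8+6+12+9=35 → 32/67 = 0.47761
  anger: TP=69, FN=11+18+10+18=57 → 69/126 = 0.54762
  surprise: TP=83, FN=0+4+1+2=7 → 83/90 = 0.92222
  joy: TP=90, FN=16+12+21+12=61 → 90/151 = 0.59603
  sad: TP=62, FN=18+20+22+26=86 → 62/148 = 0.41892
Macro-recall = mean = (0.47761 + 0.54762 + 0.92222 + 0.59603 + 0.41892) / 5 = 0.5925

0.5925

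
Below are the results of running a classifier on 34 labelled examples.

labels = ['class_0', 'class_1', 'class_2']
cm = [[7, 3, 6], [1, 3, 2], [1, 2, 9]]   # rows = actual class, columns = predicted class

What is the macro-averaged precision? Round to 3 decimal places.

Per-class precision (TP/(TP+FP)):
  class_0: TP=7, FP=1+1=2 → 7/9 = 0.7778
  class_1: TP=3, FP=3+2=5 → 3/8 = 0.3750
  class_2: TP=9, FP=6+2=8 → 9/17 = 0.5294
Macro-precision = mean = (0.7778 + 0.3750 + 0.5294) / 3 = 0.561

0.561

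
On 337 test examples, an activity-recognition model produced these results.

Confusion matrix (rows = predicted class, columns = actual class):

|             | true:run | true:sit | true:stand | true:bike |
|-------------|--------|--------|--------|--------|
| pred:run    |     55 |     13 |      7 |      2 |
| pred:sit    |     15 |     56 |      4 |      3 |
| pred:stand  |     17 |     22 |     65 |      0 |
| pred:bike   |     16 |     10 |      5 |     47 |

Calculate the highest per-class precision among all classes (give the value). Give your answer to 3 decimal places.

Per-class precision (TP/(TP+FP)):
  run: TP=55, FP=13+7+2=22 → 55/77 = 0.7143
  sit: TP=56, FP=15+4+3=22 → 56/78 = 0.7179
  stand: TP=65, FP=17+22+0=39 → 65/104 = 0.6250
  bike: TP=47, FP=16+10+5=31 → 47/78 = 0.6026
Highest is class 'sit' with precision = 0.718.

0.718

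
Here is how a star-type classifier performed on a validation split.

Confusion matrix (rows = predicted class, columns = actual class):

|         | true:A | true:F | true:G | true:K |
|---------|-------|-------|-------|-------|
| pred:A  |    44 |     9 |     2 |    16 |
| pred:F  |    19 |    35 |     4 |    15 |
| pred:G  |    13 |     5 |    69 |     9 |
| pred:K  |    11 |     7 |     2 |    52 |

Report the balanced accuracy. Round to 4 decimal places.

Balanced accuracy = mean of per-class recall.
  A: recall = 44/87 = 0.50575
  F: recall = 35/56 = 0.62500
  G: recall = 69/77 = 0.89610
  K: recall = 52/92 = 0.56522
Mean = (0.50575 + 0.62500 + 0.89610 + 0.56522) / 4 = 0.6480

0.6480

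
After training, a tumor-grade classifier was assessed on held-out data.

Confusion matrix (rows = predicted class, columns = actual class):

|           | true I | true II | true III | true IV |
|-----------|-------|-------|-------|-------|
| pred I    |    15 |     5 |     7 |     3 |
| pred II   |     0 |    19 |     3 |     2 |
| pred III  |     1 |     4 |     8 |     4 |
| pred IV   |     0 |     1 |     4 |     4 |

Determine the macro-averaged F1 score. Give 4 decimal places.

0.5358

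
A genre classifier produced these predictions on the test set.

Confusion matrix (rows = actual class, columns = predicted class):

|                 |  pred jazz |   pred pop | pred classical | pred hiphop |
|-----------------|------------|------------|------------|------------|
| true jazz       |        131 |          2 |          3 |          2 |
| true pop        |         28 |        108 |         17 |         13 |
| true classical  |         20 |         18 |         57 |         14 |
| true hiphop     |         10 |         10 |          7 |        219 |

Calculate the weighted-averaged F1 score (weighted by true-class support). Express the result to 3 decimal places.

0.775

Per-class F1 score (2·TP/(2·TP+FP+FN)):
  jazz: TP=131, FP=28+20+10=58, FN=2+3+2=7 → 262/327 = 0.8012
  pop: TP=108, FP=2+18+10=30, FN=28+17+13=58 → 216/304 = 0.7105
  classical: TP=57, FP=3+17+7=27, FN=20+18+14=52 → 114/193 = 0.5907
  hiphop: TP=219, FP=2+13+14=29, FN=10+10+7=27 → 438/494 = 0.8866
Weighted-F1 score = Σ (supportᵢ/N)·F1 scoreᵢ with N=659: (138/659)·0.8012 + (166/659)·0.7105 + (109/659)·0.5907 + (246/659)·0.8866 = 0.775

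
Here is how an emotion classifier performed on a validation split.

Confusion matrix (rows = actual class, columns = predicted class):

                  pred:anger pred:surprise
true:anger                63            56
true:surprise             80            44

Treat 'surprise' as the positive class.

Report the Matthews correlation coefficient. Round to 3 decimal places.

-0.118

MCC = (TP·TN − FP·FN) / √((TP+FP)(TP+FN)(TN+FP)(TN+FN))
Numerator = 44·63 − 56·80 = -1708
Denominator = √(100·124·119·143) = √211010800 = 14526.2108
MCC = -1708 / 14526.2108 = -0.118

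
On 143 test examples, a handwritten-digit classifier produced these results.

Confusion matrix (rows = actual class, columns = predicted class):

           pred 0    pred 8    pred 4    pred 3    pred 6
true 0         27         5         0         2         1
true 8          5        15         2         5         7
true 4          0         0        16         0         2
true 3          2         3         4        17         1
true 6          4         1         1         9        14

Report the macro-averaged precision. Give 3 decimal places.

0.621

Per-class precision (TP/(TP+FP)):
  0: TP=27, FP=5+0+2+4=11 → 27/38 = 0.7105
  8: TP=15, FP=5+0+3+1=9 → 15/24 = 0.6250
  4: TP=16, FP=0+2+4+1=7 → 16/23 = 0.6957
  3: TP=17, FP=2+5+0+9=16 → 17/33 = 0.5152
  6: TP=14, FP=1+7+2+1=11 → 14/25 = 0.5600
Macro-precision = mean = (0.7105 + 0.6250 + 0.6957 + 0.5152 + 0.5600) / 5 = 0.621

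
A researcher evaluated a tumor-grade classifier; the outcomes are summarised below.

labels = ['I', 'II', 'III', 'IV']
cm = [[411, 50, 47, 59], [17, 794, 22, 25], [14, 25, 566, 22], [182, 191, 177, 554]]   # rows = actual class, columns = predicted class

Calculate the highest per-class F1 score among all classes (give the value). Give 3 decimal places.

Per-class F1 score (2·TP/(2·TP+FP+FN)):
  I: TP=411, FP=17+14+182=213, FN=50+47+59=156 → 822/1191 = 0.6902
  II: TP=794, FP=50+25+191=266, FN=17+22+25=64 → 1588/1918 = 0.8279
  III: TP=566, FP=47+22+177=246, FN=14+25+22=61 → 1132/1439 = 0.7867
  IV: TP=554, FP=59+25+22=106, FN=182+191+177=550 → 1108/1764 = 0.6281
Highest is class 'II' with F1 score = 0.828.

0.828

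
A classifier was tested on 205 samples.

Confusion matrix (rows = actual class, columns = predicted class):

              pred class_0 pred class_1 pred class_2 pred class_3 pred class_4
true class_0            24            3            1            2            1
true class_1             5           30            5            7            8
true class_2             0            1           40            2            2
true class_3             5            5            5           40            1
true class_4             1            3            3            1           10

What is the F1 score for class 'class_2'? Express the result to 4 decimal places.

Treat 'class_2' as positive and all other classes as negative.
F1 score = 2·TP/(2·TP+FP+FN).
class_2: TP=40, FP=1+5+5+3=14, FN=0+1+2+2=5 → 80/99 = 0.80808

0.8081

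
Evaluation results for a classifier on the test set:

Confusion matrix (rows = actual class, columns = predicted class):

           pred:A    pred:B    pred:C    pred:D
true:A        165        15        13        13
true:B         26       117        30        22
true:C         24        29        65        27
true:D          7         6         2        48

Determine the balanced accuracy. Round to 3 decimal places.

Balanced accuracy = mean of per-class recall.
  A: recall = 165/206 = 0.8010
  B: recall = 117/195 = 0.6000
  C: recall = 65/145 = 0.4483
  D: recall = 48/63 = 0.7619
Mean = (0.8010 + 0.6000 + 0.4483 + 0.7619) / 4 = 0.653

0.653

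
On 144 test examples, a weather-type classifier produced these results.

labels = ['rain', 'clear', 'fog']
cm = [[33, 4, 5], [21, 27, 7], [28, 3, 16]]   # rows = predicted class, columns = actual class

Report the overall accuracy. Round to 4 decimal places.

0.5278

Accuracy = trace / total = (33+27+16=76) / 144 = 76/144 = 0.5278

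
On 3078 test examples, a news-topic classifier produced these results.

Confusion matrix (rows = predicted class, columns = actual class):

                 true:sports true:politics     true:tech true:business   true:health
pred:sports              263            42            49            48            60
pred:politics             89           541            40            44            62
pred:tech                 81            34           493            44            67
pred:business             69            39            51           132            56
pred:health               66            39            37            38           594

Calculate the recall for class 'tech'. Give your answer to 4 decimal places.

0.7358

Take TP from the diagonal, FP from the rest of the 'tech' prediction marginal, FN from the rest of the 'tech' actual marginal.
recall = TP/(TP+FN).
tech: TP=493, FN=49+40+51+37=177 → 493/670 = 0.73582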